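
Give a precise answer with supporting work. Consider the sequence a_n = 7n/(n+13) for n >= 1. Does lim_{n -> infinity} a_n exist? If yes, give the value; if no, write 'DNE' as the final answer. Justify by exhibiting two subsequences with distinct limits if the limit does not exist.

Examine the behaviour of a_n along subsequences.
Even-n subsequence a_{2k} = 7(2k)/(2k+13) -> 7. Odd-n subsequence a_{2k+1} = 7(2k+1)/(2k+14) -> 7. Both tend to 7, which suggests the limit is 7; verify directly.
|a_n - 7| = |7n - 7(n+13)| / (n+13) = 91/(n+13) < 91/n for every n >= 1.
Given epsilon > 0, choose a positive integer N > 91/epsilon. Then for all n >= N, |a_n - 7| < 91/n <= 91/N < epsilon.
So by the definition of the limit, lim a_n exists and equals 7.

7


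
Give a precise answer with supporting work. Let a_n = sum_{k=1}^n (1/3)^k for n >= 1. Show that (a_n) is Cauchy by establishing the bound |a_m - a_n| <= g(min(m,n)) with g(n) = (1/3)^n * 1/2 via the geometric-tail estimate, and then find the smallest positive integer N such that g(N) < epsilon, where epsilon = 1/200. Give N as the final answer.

For m > n >= 1: |a_m - a_n| = sum_{k=n+1}^m (1/3)^k < sum_{k=n+1}^infinity (1/3)^k = (1/3)^(n+1) / (1 - 1/3) = (1/3)^n * (1/3) * (3/2) = (1/3)^n * 1/2.
So g(n) = (1/3)^n / 2. Since g(n) -> 0, (a_n) is Cauchy.
Now solve g(N) < 1/200: (1/3)^N / 2 < 1/200 <=> 3^N > 1 / (2 * 1/200) = 100.
Check powers of 3: 3^4 = 81 <= 100, 3^5 = 243 > 100.
So the smallest such N is 5. Check: g(5) = 1/(2 * 243) = 1/486 < 1/200.

5


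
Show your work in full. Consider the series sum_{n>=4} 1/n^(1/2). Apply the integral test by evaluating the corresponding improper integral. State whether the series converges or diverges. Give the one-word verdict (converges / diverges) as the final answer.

Let f(x) = 1/sqrt(x). Then f is positive, continuous, and decreasing on [4, infinity), so the integral test applies.
Compute the improper integral int_{4}^infinity f(x) dx:
  antiderivative F(x) = 2*sqrt(x).
  As x -> infinity, F(x) -> infinity (since p = 1/2 < 1).
  So the integral diverges. By the integral test, the series diverges.

diverges


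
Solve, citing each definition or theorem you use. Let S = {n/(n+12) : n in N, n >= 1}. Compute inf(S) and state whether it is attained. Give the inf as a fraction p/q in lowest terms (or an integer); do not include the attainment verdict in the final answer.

Analysis:
- Values: 1/13, 1/7, 1/5, 1/4, ... strictly increasing.
- Minimum is 1/13 (n=1); inf = 1/13 (attained).
- n/(n+12) = 1 - 12/(n+12) -> 1 from below as n -> infinity, and never equals 1.
- So sup = 1 (not attained).
Conclusion: inf(S) = 1/13, attained in S.

1/13


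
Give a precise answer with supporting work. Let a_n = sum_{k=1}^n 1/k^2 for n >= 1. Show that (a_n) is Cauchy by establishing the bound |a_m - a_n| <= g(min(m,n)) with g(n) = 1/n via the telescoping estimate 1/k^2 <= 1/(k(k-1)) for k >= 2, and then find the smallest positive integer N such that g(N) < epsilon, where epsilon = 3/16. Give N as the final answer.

For m > n >= 1: |a_m - a_n| = sum_{k=n+1}^m 1/k^2.
Use 1/k^2 <= 1/(k(k-1)) = 1/(k-1) - 1/k for k >= 2:
sum_{k=n+1}^m 1/k^2 <= sum_{k=n+1}^m (1/(k-1) - 1/k) = 1/n - 1/m <= 1/n.
By symmetry the same bound holds with n,m swapped, so |a_m - a_n| <= 1/min(m,n) = g(min(m,n)). Since g(n) -> 0, (a_n) is Cauchy.
Now solve g(N) < 3/16: 1/N < 3/16 <=> N > 1/(3/16) = 16/3.
The smallest integer strictly greater than 16/3 is N = 6.
Check: g(6) = 1/6 < 3/16; g(5) = 1/5 >= 3/16. So N = 6.

6


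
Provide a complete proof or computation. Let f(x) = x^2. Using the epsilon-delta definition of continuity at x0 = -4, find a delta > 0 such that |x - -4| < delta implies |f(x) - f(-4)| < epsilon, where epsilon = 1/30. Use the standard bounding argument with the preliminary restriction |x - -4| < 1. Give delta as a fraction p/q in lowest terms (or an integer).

Factor: |x^2 - (-4)^2| = |x - -4| * |x + -4|.
Impose |x - -4| < 1 first. Then |x + -4| = |(x - -4) + 2*(-4)| <= |x - -4| + 2*|-4| < 1 + 8 = 9.
So |x^2 - (-4)^2| < delta * 9.
We need delta * 9 <= 1/30, i.e. delta <= 1/30/9 = 1/270.
Since 1/270 < 1, this is tighter than 1; take delta = 1/270.
So delta = 1/270 works.

1/270


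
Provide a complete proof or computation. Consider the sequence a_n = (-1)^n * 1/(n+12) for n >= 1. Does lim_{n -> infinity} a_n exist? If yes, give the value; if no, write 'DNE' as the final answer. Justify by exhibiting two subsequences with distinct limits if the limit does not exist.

Examine the behaviour of a_n along subsequences.
Even-n subsequence a_{2k} = 1/(2k+12) -> 0. Odd-n subsequence a_{2k+1} = -1/(2k+13) -> 0. Both tend to 0, which suggests the limit is 0; verify directly.
|a_n - 0| = 1/(n+12) < 1/n for every n >= 1.
Given epsilon > 0, choose a positive integer N > 1/epsilon. Then for all n >= N, |a_n| < 1/n <= 1/N < epsilon.
So by the definition of the limit, lim a_n exists and equals 0.

0


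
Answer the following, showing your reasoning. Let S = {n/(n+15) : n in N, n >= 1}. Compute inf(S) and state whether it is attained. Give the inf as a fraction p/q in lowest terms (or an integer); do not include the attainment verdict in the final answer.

Analysis:
- Values: 1/16, 2/17, 1/6, 4/19, ... strictly increasing.
- Minimum is 1/16 (n=1); inf = 1/16 (attained).
- n/(n+15) = 1 - 15/(n+15) -> 1 from below as n -> infinity, and never equals 1.
- So sup = 1 (not attained).
Conclusion: inf(S) = 1/16, attained in S.

1/16


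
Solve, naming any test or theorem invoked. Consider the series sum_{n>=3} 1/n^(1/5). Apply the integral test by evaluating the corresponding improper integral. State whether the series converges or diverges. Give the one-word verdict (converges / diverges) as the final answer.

Let f(x) = x^(-1/5). Then f is positive, continuous, and decreasing on [3, infinity), so the integral test applies.
Compute the improper integral int_{3}^infinity f(x) dx:
  antiderivative F(x) = 5*x^(4/5)/4.
  As x -> infinity, F(x) -> infinity (since p = 1/5 < 1).
  So the integral diverges. By the integral test, the series diverges.

diverges


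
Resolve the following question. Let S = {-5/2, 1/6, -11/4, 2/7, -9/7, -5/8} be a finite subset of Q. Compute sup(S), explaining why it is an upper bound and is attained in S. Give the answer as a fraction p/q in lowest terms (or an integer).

S is finite, so sup(S) = max(S).
Sorted decreasing:
2/7, 1/6, -5/8, -9/7, -5/2, -11/4
The extremum is 2/7.
For every x in S, x <= 2/7. And 2/7 is in S, so it is attained.
Therefore sup(S) = 2/7.

2/7


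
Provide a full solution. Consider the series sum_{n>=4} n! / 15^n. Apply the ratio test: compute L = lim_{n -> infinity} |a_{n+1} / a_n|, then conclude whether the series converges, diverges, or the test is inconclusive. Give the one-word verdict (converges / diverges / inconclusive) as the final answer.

Let a_n denote the general term. Form the ratio a_{n+1}/a_n and simplify:
a_{n+1}/a_n = n/15 + 1/15
Take the limit as n -> infinity: L = infinity.
Since L = infinity > 1 (or L = infinity), the ratio test implies the series diverges.

diverges


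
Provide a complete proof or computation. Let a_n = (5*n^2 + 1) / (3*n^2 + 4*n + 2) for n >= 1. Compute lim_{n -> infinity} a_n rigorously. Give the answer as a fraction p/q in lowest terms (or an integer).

Divide numerator and denominator by n^2, the highest power:
numerator / n^2 = 5 + n^(-2)
denominator / n^2 = 3 + 4/n + 2/n^2
As n -> infinity, all terms of the form c/n^k (k >= 1) tend to 0.
So numerator / n^2 -> 5 and denominator / n^2 -> 3.
Therefore lim a_n = 5/3.

5/3


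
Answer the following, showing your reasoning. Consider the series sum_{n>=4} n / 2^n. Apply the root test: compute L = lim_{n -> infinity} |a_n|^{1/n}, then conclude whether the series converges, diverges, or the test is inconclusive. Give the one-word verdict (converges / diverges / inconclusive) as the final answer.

Let a_n denote the general term. Form |a_n|^(1/n) and simplify:
|a_n|^(1/n) = n^(1/n)/2
Take the limit as n -> infinity: L = 1/2.
Since L = 1/2 < 1, the root test implies convergence.

converges


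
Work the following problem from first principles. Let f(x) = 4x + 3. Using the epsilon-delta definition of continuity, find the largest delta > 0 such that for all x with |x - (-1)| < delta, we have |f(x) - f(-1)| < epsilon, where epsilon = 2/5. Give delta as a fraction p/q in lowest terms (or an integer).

We compute f(-1) = 4*(-1) + 3 = -1.
|f(x) - f(-1)| = |4x + 3 - (-1)| = |4(x - (-1))| = 4|x - (-1)|.
We need 4|x - (-1)| < 2/5, i.e. |x - (-1)| < 2/5 / 4 = 1/10.
So any delta <= 1/10 works. Conversely, if delta > 1/10, then x = -1 + 1/10 satisfies |x - (-1)| = 1/10 < delta but |f(x) - f(-1)| = 4 * 1/10 = 2/5, which is not < 2/5; so no larger delta works.
Hence the largest such delta is 1/10.

1/10


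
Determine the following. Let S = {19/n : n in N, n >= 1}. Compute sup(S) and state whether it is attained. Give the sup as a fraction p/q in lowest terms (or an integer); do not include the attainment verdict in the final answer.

Analysis:
- Values: 19, 19/2, 19/3, 19/4, ... strictly decreasing.
- The maximum is 19 (n=1); sup = 19 (attained).
- The set is bounded below by 0; 19/n -> 0 so 0 is the greatest lower bound.
- 0 is not in the set, so inf = 0 is not attained.
Conclusion: sup(S) = 19, attained in S.

19


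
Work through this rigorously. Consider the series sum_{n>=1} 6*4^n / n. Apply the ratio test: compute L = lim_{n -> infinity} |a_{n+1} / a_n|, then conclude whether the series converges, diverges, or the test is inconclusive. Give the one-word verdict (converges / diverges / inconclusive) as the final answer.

Let a_n denote the general term. Form the ratio a_{n+1}/a_n and simplify:
a_{n+1}/a_n = 4*n/(n + 1)
Take the limit as n -> infinity: L = 4.
Since L = 4 > 1 (or L = infinity), the ratio test implies the series diverges.

diverges


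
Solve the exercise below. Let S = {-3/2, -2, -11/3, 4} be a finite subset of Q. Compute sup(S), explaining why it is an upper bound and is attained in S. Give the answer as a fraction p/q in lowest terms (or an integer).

S is finite, so sup(S) = max(S).
Sorted decreasing:
4, -3/2, -2, -11/3
The extremum is 4.
For every x in S, x <= 4. And 4 is in S, so it is attained.
Therefore sup(S) = 4.

4


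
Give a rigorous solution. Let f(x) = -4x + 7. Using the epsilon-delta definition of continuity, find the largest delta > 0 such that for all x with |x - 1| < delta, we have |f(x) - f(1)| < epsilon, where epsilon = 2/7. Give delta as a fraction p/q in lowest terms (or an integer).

We compute f(1) = -4*(1) + 7 = 3.
|f(x) - f(1)| = |-4x + 7 - (3)| = |-4(x - 1)| = 4|x - 1|.
We need 4|x - 1| < 2/7, i.e. |x - 1| < 2/7 / 4 = 1/14.
So any delta <= 1/14 works. Conversely, if delta > 1/14, then x = 1 + 1/14 satisfies |x - 1| = 1/14 < delta but |f(x) - f(1)| = 4 * 1/14 = 2/7, which is not < 2/7; so no larger delta works.
Hence the largest such delta is 1/14.

1/14


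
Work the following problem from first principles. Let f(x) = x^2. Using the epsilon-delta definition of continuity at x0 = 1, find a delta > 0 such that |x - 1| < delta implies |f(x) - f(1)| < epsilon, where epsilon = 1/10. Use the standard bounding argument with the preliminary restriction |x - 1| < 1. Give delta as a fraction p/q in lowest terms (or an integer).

Factor: |x^2 - (1)^2| = |x - 1| * |x + 1|.
Impose |x - 1| < 1 first. Then |x + 1| = |(x - 1) + 2*(1)| <= |x - 1| + 2*|1| < 1 + 2 = 3.
So |x^2 - (1)^2| < delta * 3.
We need delta * 3 <= 1/10, i.e. delta <= 1/10/3 = 1/30.
Since 1/30 < 1, this is tighter than 1; take delta = 1/30.
So delta = 1/30 works.

1/30


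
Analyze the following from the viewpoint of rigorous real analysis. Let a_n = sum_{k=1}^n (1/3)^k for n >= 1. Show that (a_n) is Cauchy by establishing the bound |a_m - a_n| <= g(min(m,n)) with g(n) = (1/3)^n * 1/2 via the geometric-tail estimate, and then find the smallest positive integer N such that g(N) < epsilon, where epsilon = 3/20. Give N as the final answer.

For m > n >= 1: |a_m - a_n| = sum_{k=n+1}^m (1/3)^k < sum_{k=n+1}^infinity (1/3)^k = (1/3)^(n+1) / (1 - 1/3) = (1/3)^n * (1/3) * (3/2) = (1/3)^n * 1/2.
So g(n) = (1/3)^n / 2. Since g(n) -> 0, (a_n) is Cauchy.
Now solve g(N) < 3/20: (1/3)^N / 2 < 3/20 <=> 3^N > 1 / (2 * 3/20) = 10/3.
Check powers of 3: 3^1 = 3 <= 10/3, 3^2 = 9 > 10/3.
So the smallest such N is 2. Check: g(2) = 1/(2 * 9) = 1/18 < 3/20.

2


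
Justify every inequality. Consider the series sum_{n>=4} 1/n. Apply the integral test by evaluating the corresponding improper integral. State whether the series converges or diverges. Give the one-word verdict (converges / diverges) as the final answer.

Let f(x) = 1/x. Then f is positive, continuous, and decreasing on [4, infinity), so the integral test applies.
Compute the improper integral int_{4}^infinity f(x) dx:
  antiderivative F(x) = log(x).
  As x -> infinity, log(x) -> infinity.
  So int = infinity - log(4) = infinity. By the integral test, the series diverges.

diverges


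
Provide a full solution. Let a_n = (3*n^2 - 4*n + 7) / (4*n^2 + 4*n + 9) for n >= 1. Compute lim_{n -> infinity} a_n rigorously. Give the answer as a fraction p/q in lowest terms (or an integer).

Divide numerator and denominator by n^2, the highest power:
numerator / n^2 = 3 - 4/n + 7/n^2
denominator / n^2 = 4 + 4/n + 9/n^2
As n -> infinity, all terms of the form c/n^k (k >= 1) tend to 0.
So numerator / n^2 -> 3 and denominator / n^2 -> 4.
Therefore lim a_n = 3/4.

3/4


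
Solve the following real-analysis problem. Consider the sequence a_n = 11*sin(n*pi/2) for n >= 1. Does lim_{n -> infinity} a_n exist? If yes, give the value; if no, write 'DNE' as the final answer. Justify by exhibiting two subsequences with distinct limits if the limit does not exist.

Examine the behaviour of a_n along subsequences.
a_{4k+1} = 11*sin(pi/2 + 2k*pi) = 11 -> 11. a_{4k+3} = 11*sin(3pi/2 + 2k*pi) = -11 -> -11.
Since these two subsequential limits are 11 and -11, distinct, the full sequence cannot converge (a convergent sequence has all subsequences tending to the same limit). So lim a_n does not exist.

DNE


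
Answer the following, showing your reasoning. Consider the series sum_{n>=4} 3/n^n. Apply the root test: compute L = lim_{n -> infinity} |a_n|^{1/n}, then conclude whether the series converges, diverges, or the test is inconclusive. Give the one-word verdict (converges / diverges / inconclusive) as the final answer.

Let a_n denote the general term. Form |a_n|^(1/n) and simplify:
|a_n|^(1/n) = 3^(1/n)/n
Take the limit as n -> infinity: L = 0.
Since L = 0 < 1, the root test implies convergence.

converges


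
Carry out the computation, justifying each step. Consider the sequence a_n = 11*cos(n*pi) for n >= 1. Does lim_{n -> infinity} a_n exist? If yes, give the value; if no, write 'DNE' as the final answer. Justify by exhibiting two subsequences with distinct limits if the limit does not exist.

Examine the behaviour of a_n along subsequences.
cos(n*pi) = (-1)^n, so a_n = 11*(-1)^n. a_{2k} = 11 -> 11. a_{2k+1} = -11 -> -11.
Since these two subsequential limits are 11 and -11, distinct, the full sequence cannot converge (a convergent sequence has all subsequences tending to the same limit). So lim a_n does not exist.

DNE


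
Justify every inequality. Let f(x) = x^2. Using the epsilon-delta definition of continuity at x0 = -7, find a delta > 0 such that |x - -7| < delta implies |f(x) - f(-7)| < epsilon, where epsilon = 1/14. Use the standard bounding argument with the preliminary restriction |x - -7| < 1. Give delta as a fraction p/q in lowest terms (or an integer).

Factor: |x^2 - (-7)^2| = |x - -7| * |x + -7|.
Impose |x - -7| < 1 first. Then |x + -7| = |(x - -7) + 2*(-7)| <= |x - -7| + 2*|-7| < 1 + 14 = 15.
So |x^2 - (-7)^2| < delta * 15.
We need delta * 15 <= 1/14, i.e. delta <= 1/14/15 = 1/210.
Since 1/210 < 1, this is tighter than 1; take delta = 1/210.
So delta = 1/210 works.

1/210


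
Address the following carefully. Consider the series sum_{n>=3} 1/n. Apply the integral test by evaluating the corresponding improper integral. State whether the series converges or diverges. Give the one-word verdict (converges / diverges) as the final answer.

Let f(x) = 1/x. Then f is positive, continuous, and decreasing on [3, infinity), so the integral test applies.
Compute the improper integral int_{3}^infinity f(x) dx:
  antiderivative F(x) = log(x).
  As x -> infinity, log(x) -> infinity.
  So int = infinity - log(3) = infinity. By the integral test, the series diverges.

diverges


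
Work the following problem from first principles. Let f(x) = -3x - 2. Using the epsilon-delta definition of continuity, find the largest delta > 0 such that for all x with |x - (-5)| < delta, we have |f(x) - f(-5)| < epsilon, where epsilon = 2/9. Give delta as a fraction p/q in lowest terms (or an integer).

We compute f(-5) = -3*(-5) - 2 = 13.
|f(x) - f(-5)| = |-3x - 2 - (13)| = |-3(x - (-5))| = 3|x - (-5)|.
We need 3|x - (-5)| < 2/9, i.e. |x - (-5)| < 2/9 / 3 = 2/27.
So any delta <= 2/27 works. Conversely, if delta > 2/27, then x = -5 + 2/27 satisfies |x - (-5)| = 2/27 < delta but |f(x) - f(-5)| = 3 * 2/27 = 2/9, which is not < 2/9; so no larger delta works.
Hence the largest such delta is 2/27.

2/27


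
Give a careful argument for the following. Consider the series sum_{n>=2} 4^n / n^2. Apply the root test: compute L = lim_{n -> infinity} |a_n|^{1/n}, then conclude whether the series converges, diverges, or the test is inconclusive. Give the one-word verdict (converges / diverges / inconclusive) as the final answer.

Let a_n denote the general term. Form |a_n|^(1/n) and simplify:
|a_n|^(1/n) = 4/n^(2/n)
Take the limit as n -> infinity: L = 4.
Since L = 4 > 1, the root test implies divergence.

diverges


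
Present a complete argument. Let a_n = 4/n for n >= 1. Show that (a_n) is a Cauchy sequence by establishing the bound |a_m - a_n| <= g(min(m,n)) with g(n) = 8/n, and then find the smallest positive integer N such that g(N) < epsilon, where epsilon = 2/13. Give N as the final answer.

For any m, n >= 1, by the triangle inequality:
|a_m - a_n| = |4/m - 4/n| <= 4*1/m + 4*1/n <= 8/min(m,n).
So g(n) = 8/n bounds the Cauchy difference. Since g(n) -> 0, (a_n) is Cauchy.
Now solve g(N) < 2/13: 8/N < 2/13 <=> N > 8 / (2/13) = 52.
The smallest integer strictly greater than 52 is N = 53.
Check: g(53) = 8/53 = 8/53 < 2/13; g(52) = 2/13 >= 2/13. So N = 53.

53


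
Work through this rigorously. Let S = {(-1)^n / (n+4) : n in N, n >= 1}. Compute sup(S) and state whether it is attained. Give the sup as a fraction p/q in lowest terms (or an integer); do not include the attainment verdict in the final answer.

Analysis:
- Values: -1/5, 1/6, -1/7, 1/8, -1/9, ...
- Positive terms (even n): 1/(2+4), 1/(4+4), ... decreasing -> max = 1/6 (n=2).
- Negative terms (odd n): -1/(1+4), -1/(3+4), ... increasing -> min = -1/5 (n=1).
- So sup = 1/6 (attained at n=2); inf = -1/5 (attained at n=1).
Conclusion: sup(S) = 1/6, attained in S.

1/6


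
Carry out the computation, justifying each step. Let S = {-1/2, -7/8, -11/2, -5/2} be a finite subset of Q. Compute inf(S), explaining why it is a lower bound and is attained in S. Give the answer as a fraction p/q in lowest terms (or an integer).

S is finite, so inf(S) = min(S).
Sorted increasing:
-11/2, -5/2, -7/8, -1/2
The extremum is -11/2.
For every x in S, x >= -11/2. And -11/2 is in S, so it is attained.
Therefore inf(S) = -11/2.

-11/2


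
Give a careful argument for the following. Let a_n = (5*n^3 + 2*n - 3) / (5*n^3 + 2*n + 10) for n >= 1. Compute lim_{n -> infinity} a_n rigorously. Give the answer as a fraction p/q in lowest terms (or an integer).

Divide numerator and denominator by n^3, the highest power:
numerator / n^3 = 5 + 2/n^2 - 3/n^3
denominator / n^3 = 5 + 2/n^2 + 10/n^3
As n -> infinity, all terms of the form c/n^k (k >= 1) tend to 0.
So numerator / n^3 -> 5 and denominator / n^3 -> 5.
Therefore lim a_n = 1.

1


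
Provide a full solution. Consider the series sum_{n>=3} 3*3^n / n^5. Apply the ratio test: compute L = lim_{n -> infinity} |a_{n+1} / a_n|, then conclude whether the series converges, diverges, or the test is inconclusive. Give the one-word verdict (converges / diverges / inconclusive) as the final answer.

Let a_n denote the general term. Form the ratio a_{n+1}/a_n and simplify:
a_{n+1}/a_n = 3*n^5/(n + 1)^5
Take the limit as n -> infinity: L = 3.
Since L = 3 > 1 (or L = infinity), the ratio test implies the series diverges.

diverges


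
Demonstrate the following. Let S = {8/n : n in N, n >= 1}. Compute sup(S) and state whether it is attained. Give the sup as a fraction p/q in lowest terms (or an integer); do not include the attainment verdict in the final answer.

Analysis:
- Values: 8, 4, 8/3, 2, ... strictly decreasing.
- The maximum is 8 (n=1); sup = 8 (attained).
- The set is bounded below by 0; 8/n -> 0 so 0 is the greatest lower bound.
- 0 is not in the set, so inf = 0 is not attained.
Conclusion: sup(S) = 8, attained in S.

8


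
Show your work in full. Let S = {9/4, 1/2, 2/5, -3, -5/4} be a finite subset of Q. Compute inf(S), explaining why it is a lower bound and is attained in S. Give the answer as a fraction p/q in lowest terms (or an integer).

S is finite, so inf(S) = min(S).
Sorted increasing:
-3, -5/4, 2/5, 1/2, 9/4
The extremum is -3.
For every x in S, x >= -3. And -3 is in S, so it is attained.
Therefore inf(S) = -3.

-3


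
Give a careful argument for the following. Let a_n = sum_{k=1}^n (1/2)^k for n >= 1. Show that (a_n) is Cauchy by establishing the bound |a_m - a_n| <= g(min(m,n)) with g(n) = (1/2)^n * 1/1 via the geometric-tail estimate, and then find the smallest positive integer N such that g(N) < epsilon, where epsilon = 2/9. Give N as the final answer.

For m > n >= 1: |a_m - a_n| = sum_{k=n+1}^m (1/2)^k < sum_{k=n+1}^infinity (1/2)^k = (1/2)^(n+1) / (1 - 1/2) = (1/2)^n * (1/2) * (2/1) = (1/2)^n * 1/1.
So g(n) = (1/2)^n / 1. Since g(n) -> 0, (a_n) is Cauchy.
Now solve g(N) < 2/9: (1/2)^N / 1 < 2/9 <=> 2^N > 1 / (1 * 2/9) = 9/2.
Check powers of 2: 2^2 = 4 <= 9/2, 2^3 = 8 > 9/2.
So the smallest such N is 3. Check: g(3) = 1/(1 * 8) = 1/8 < 2/9.

3


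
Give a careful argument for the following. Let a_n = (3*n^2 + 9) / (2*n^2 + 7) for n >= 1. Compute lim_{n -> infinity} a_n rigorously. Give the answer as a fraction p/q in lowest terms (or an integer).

Divide numerator and denominator by n^2, the highest power:
numerator / n^2 = 3 + 9/n^2
denominator / n^2 = 2 + 7/n^2
As n -> infinity, all terms of the form c/n^k (k >= 1) tend to 0.
So numerator / n^2 -> 3 and denominator / n^2 -> 2.
Therefore lim a_n = 3/2.

3/2


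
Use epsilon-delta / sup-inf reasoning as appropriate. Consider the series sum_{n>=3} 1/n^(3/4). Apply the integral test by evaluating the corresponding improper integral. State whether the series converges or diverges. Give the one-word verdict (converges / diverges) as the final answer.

Let f(x) = x^(-3/4). Then f is positive, continuous, and decreasing on [3, infinity), so the integral test applies.
Compute the improper integral int_{3}^infinity f(x) dx:
  antiderivative F(x) = 4*x^(1/4).
  As x -> infinity, F(x) -> infinity (since p = 3/4 < 1).
  So the integral diverges. By the integral test, the series diverges.

diverges


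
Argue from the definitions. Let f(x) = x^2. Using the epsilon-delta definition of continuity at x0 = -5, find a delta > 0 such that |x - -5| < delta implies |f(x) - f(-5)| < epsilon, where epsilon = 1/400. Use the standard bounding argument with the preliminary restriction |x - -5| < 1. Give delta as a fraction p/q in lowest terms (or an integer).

Factor: |x^2 - (-5)^2| = |x - -5| * |x + -5|.
Impose |x - -5| < 1 first. Then |x + -5| = |(x - -5) + 2*(-5)| <= |x - -5| + 2*|-5| < 1 + 10 = 11.
So |x^2 - (-5)^2| < delta * 11.
We need delta * 11 <= 1/400, i.e. delta <= 1/400/11 = 1/4400.
Since 1/4400 < 1, this is tighter than 1; take delta = 1/4400.
So delta = 1/4400 works.

1/4400


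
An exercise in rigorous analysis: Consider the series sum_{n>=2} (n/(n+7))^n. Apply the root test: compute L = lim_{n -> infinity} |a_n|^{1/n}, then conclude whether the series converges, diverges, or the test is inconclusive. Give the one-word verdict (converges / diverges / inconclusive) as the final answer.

Let a_n denote the general term. Form |a_n|^(1/n) and simplify:
|a_n|^(1/n) = n/(n + 7)
Take the limit as n -> infinity: L = 1.
Since L = 1, the root test is inconclusive. (In fact a_n = (n/(n+7))^n -> e^(-7) != 0, so the nth-term test shows divergence; but the root test itself gives no conclusion.)

inconclusive


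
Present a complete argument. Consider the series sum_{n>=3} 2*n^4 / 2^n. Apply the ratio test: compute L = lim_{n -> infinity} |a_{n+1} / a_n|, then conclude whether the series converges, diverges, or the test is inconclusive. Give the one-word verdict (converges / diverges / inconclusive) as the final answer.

Let a_n denote the general term. Form the ratio a_{n+1}/a_n and simplify:
a_{n+1}/a_n = (n + 1)^4/(2*n^4)
Take the limit as n -> infinity: L = 1/2.
Since L = 1/2 < 1, the ratio test implies the series converges.

converges


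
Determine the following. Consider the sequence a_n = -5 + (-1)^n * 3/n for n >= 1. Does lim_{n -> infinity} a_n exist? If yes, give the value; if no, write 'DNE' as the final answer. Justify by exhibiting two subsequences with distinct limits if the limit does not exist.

Examine the behaviour of a_n along subsequences.
Even-n subsequence a_{2k} = -5 + 3/(2k) -> -5. Odd-n subsequence a_{2k+1} = -5 - 3/(2k+1) -> -5. Both tend to -5, which suggests the limit is -5; verify directly.
|a_n - (-5)| = |(-1)^n * 3/n| = 3/n for every n >= 1.
Given epsilon > 0, choose a positive integer N > 3/epsilon. Then for all n >= N, |a_n - (-5)| = 3/n <= 3/N < epsilon.
So by the definition of the limit, lim a_n exists and equals -5.

-5


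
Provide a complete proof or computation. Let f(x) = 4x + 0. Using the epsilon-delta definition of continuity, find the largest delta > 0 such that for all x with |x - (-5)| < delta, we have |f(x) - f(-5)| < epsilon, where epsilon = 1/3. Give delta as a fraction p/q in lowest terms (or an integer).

We compute f(-5) = 4*(-5) + 0 = -20.
|f(x) - f(-5)| = |4x + 0 - (-20)| = |4(x - (-5))| = 4|x - (-5)|.
We need 4|x - (-5)| < 1/3, i.e. |x - (-5)| < 1/3 / 4 = 1/12.
So any delta <= 1/12 works. Conversely, if delta > 1/12, then x = -5 + 1/12 satisfies |x - (-5)| = 1/12 < delta but |f(x) - f(-5)| = 4 * 1/12 = 1/3, which is not < 1/3; so no larger delta works.
Hence the largest such delta is 1/12.

1/12


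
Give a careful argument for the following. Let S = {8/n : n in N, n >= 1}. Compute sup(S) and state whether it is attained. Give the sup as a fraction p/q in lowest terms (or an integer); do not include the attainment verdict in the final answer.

Analysis:
- Values: 8, 4, 8/3, 2, ... strictly decreasing.
- The maximum is 8 (n=1); sup = 8 (attained).
- The set is bounded below by 0; 8/n -> 0 so 0 is the greatest lower bound.
- 0 is not in the set, so inf = 0 is not attained.
Conclusion: sup(S) = 8, attained in S.

8


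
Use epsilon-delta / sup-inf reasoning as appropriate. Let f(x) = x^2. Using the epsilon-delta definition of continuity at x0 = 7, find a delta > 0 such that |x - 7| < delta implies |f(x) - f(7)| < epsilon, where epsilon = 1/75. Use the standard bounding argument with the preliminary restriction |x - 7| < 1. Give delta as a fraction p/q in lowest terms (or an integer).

Factor: |x^2 - (7)^2| = |x - 7| * |x + 7|.
Impose |x - 7| < 1 first. Then |x + 7| = |(x - 7) + 2*(7)| <= |x - 7| + 2*|7| < 1 + 14 = 15.
So |x^2 - (7)^2| < delta * 15.
We need delta * 15 <= 1/75, i.e. delta <= 1/75/15 = 1/1125.
Since 1/1125 < 1, this is tighter than 1; take delta = 1/1125.
So delta = 1/1125 works.

1/1125


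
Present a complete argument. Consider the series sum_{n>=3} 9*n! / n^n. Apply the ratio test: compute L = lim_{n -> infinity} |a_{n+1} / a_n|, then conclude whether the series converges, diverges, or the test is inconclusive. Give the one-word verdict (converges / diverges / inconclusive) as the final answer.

Let a_n denote the general term. Form the ratio a_{n+1}/a_n and simplify:
a_{n+1}/a_n = (n/(n + 1))^n
Take the limit as n -> infinity: L = exp(-1).
Since L = exp(-1) < 1, the ratio test implies the series converges.

converges


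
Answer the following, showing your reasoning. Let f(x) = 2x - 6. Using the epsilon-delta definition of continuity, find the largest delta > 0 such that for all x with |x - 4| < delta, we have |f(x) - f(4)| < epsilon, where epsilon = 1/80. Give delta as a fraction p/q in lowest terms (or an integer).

We compute f(4) = 2*(4) - 6 = 2.
|f(x) - f(4)| = |2x - 6 - (2)| = |2(x - 4)| = 2|x - 4|.
We need 2|x - 4| < 1/80, i.e. |x - 4| < 1/80 / 2 = 1/160.
So any delta <= 1/160 works. Conversely, if delta > 1/160, then x = 4 + 1/160 satisfies |x - 4| = 1/160 < delta but |f(x) - f(4)| = 2 * 1/160 = 1/80, which is not < 1/80; so no larger delta works.
Hence the largest such delta is 1/160.

1/160


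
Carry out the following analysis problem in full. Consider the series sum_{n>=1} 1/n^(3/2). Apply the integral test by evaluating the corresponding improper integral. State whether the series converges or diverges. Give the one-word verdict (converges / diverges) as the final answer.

Let f(x) = x^(-3/2). Then f is positive, continuous, and decreasing on [1, infinity), so the integral test applies.
Compute the improper integral int_{1}^infinity f(x) dx:
  antiderivative F(x) = -2/sqrt(x).
  As x -> infinity, F(x) -> 0 (since p = 3/2 > 1).
  So int = F(infinity) - F(1) = 0 - (-2) = 2.
  Finite, so by the integral test, the series converges.

converges


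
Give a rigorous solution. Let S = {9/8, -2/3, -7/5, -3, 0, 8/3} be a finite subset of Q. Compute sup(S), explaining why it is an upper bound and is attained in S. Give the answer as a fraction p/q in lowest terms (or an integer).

S is finite, so sup(S) = max(S).
Sorted decreasing:
8/3, 9/8, 0, -2/3, -7/5, -3
The extremum is 8/3.
For every x in S, x <= 8/3. And 8/3 is in S, so it is attained.
Therefore sup(S) = 8/3.

8/3


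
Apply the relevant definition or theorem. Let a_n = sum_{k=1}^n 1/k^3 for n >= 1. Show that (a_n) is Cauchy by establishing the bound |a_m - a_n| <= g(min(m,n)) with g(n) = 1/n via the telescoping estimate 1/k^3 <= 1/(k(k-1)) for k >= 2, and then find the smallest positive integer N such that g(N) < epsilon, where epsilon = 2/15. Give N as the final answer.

For m > n >= 1: |a_m - a_n| = sum_{k=n+1}^m 1/k^3.
Use 1/k^3 <= 1/(k(k-1)) = 1/(k-1) - 1/k for k >= 2 (which holds since k^3 >= k^2 >= k(k-1) for k >= 2):
sum_{k=n+1}^m 1/k^3 <= sum_{k=n+1}^m (1/(k-1) - 1/k) = 1/n - 1/m <= 1/n.
By symmetry the same bound holds with n,m swapped, so |a_m - a_n| <= 1/min(m,n) = g(min(m,n)). Since g(n) -> 0, (a_n) is Cauchy.
Now solve g(N) < 2/15: 1/N < 2/15 <=> N > 1/(2/15) = 15/2.
The smallest integer strictly greater than 15/2 is N = 8.
Check: g(8) = 1/8 < 2/15; g(7) = 1/7 >= 2/15. So N = 8.

8


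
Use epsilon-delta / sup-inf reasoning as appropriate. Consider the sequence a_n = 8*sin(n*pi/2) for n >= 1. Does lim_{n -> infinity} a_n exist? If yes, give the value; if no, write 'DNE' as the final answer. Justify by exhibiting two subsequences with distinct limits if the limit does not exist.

Examine the behaviour of a_n along subsequences.
a_{4k+1} = 8*sin(pi/2 + 2k*pi) = 8 -> 8. a_{4k+3} = 8*sin(3pi/2 + 2k*pi) = -8 -> -8.
Since these two subsequential limits are 8 and -8, distinct, the full sequence cannot converge (a convergent sequence has all subsequences tending to the same limit). So lim a_n does not exist.

DNE


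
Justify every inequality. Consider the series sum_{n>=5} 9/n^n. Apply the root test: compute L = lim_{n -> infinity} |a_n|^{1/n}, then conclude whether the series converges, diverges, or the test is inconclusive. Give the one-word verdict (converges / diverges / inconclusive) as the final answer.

Let a_n denote the general term. Form |a_n|^(1/n) and simplify:
|a_n|^(1/n) = 3^(2/n)/n
Take the limit as n -> infinity: L = 0.
Since L = 0 < 1, the root test implies convergence.

converges


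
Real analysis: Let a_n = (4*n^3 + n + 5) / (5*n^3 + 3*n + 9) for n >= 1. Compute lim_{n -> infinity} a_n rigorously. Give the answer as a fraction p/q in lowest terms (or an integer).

Divide numerator and denominator by n^3, the highest power:
numerator / n^3 = 4 + n^(-2) + 5/n^3
denominator / n^3 = 5 + 3/n^2 + 9/n^3
As n -> infinity, all terms of the form c/n^k (k >= 1) tend to 0.
So numerator / n^3 -> 4 and denominator / n^3 -> 5.
Therefore lim a_n = 4/5.

4/5


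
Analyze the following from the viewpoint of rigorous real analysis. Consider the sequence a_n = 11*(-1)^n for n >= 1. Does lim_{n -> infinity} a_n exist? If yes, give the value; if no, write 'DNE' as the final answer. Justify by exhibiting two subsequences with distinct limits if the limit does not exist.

Examine the behaviour of a_n along subsequences.
Even-n subsequence a_{2k} = 11 -> 11. Odd-n subsequence a_{2k+1} = -11 -> -11.
Since these two subsequential limits are 11 and -11, distinct, the full sequence cannot converge (a convergent sequence has all subsequences tending to the same limit). So lim a_n does not exist.

DNE


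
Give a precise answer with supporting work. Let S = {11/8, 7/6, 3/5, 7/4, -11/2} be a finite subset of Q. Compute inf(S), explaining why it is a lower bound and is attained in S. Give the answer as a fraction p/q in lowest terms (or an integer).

S is finite, so inf(S) = min(S).
Sorted increasing:
-11/2, 3/5, 7/6, 11/8, 7/4
The extremum is -11/2.
For every x in S, x >= -11/2. And -11/2 is in S, so it is attained.
Therefore inf(S) = -11/2.

-11/2


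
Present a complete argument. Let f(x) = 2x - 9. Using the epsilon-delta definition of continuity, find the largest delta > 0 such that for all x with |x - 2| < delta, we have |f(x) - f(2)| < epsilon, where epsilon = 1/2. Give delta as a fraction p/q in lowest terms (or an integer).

We compute f(2) = 2*(2) - 9 = -5.
|f(x) - f(2)| = |2x - 9 - (-5)| = |2(x - 2)| = 2|x - 2|.
We need 2|x - 2| < 1/2, i.e. |x - 2| < 1/2 / 2 = 1/4.
So any delta <= 1/4 works. Conversely, if delta > 1/4, then x = 2 + 1/4 satisfies |x - 2| = 1/4 < delta but |f(x) - f(2)| = 2 * 1/4 = 1/2, which is not < 1/2; so no larger delta works.
Hence the largest such delta is 1/4.

1/4


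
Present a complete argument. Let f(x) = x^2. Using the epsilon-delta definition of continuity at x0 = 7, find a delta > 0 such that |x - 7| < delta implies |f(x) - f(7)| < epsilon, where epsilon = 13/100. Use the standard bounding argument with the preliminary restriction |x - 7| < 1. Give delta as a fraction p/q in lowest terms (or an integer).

Factor: |x^2 - (7)^2| = |x - 7| * |x + 7|.
Impose |x - 7| < 1 first. Then |x + 7| = |(x - 7) + 2*(7)| <= |x - 7| + 2*|7| < 1 + 14 = 15.
So |x^2 - (7)^2| < delta * 15.
We need delta * 15 <= 13/100, i.e. delta <= 13/100/15 = 13/1500.
Since 13/1500 < 1, this is tighter than 1; take delta = 13/1500.
So delta = 13/1500 works.

13/1500


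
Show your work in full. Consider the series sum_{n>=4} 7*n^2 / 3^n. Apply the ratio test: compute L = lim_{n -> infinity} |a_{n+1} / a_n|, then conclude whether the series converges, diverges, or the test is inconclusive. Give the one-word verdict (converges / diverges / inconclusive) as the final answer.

Let a_n denote the general term. Form the ratio a_{n+1}/a_n and simplify:
a_{n+1}/a_n = (n + 1)^2/(3*n^2)
Take the limit as n -> infinity: L = 1/3.
Since L = 1/3 < 1, the ratio test implies the series converges.

converges


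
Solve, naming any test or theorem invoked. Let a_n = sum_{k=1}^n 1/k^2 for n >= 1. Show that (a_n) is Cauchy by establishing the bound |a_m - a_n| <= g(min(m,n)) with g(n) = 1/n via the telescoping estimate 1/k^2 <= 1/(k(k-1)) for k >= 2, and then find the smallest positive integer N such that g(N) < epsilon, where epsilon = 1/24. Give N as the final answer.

For m > n >= 1: |a_m - a_n| = sum_{k=n+1}^m 1/k^2.
Use 1/k^2 <= 1/(k(k-1)) = 1/(k-1) - 1/k for k >= 2:
sum_{k=n+1}^m 1/k^2 <= sum_{k=n+1}^m (1/(k-1) - 1/k) = 1/n - 1/m <= 1/n.
By symmetry the same bound holds with n,m swapped, so |a_m - a_n| <= 1/min(m,n) = g(min(m,n)). Since g(n) -> 0, (a_n) is Cauchy.
Now solve g(N) < 1/24: 1/N < 1/24 <=> N > 1/(1/24) = 24.
The smallest integer strictly greater than 24 is N = 25.
Check: g(25) = 1/25 < 1/24; g(24) = 1/24 >= 1/24. So N = 25.

25


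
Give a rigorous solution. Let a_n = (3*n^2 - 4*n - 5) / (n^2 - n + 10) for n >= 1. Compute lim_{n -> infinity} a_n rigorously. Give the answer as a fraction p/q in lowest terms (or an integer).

Divide numerator and denominator by n^2, the highest power:
numerator / n^2 = 3 - 4/n - 5/n^2
denominator / n^2 = 1 - 1/n + 10/n^2
As n -> infinity, all terms of the form c/n^k (k >= 1) tend to 0.
So numerator / n^2 -> 3 and denominator / n^2 -> 1.
Therefore lim a_n = 3.

3


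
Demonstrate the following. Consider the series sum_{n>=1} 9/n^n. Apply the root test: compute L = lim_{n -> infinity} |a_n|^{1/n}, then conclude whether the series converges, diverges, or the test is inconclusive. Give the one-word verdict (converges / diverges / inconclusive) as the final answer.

Let a_n denote the general term. Form |a_n|^(1/n) and simplify:
|a_n|^(1/n) = 3^(2/n)/n
Take the limit as n -> infinity: L = 0.
Since L = 0 < 1, the root test implies convergence.

converges


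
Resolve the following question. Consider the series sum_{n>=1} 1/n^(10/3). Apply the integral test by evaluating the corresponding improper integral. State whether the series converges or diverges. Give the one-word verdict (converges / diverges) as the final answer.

Let f(x) = x^(-10/3). Then f is positive, continuous, and decreasing on [1, infinity), so the integral test applies.
Compute the improper integral int_{1}^infinity f(x) dx:
  antiderivative F(x) = -3/(7*x^(7/3)).
  As x -> infinity, F(x) -> 0 (since p = 10/3 > 1).
  So int = F(infinity) - F(1) = 0 - (-3/7) = 3/7.
  Finite, so by the integral test, the series converges.

converges


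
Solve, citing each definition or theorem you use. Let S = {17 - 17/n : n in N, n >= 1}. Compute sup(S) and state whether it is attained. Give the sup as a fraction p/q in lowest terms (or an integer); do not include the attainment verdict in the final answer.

Analysis:
- Values: 0, 17/2, 34/3, 51/4, ... strictly increasing.
- Minimum is 0 (n=1); inf = 0 (attained).
- 17 - 17/n -> 17 from below; sup = 17, not attained.
Conclusion: sup(S) = 17, not attained in S.

17


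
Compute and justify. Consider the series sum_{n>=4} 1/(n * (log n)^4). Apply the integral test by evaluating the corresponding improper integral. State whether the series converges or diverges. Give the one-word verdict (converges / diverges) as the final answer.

Let f(x) = 1/(x*log(x)^4). Then f is positive, continuous, and decreasing on [4, infinity), so the integral test applies.
Compute the improper integral int_{4}^infinity f(x) dx:
  antiderivative F(x) = -1/(3*log(x)^3).
  F(x) -> 0 as x -> infinity.  int = 0 - F(4) = 1/(3*log(4)^3) < infinity. By the integral test, the series converges.

converges


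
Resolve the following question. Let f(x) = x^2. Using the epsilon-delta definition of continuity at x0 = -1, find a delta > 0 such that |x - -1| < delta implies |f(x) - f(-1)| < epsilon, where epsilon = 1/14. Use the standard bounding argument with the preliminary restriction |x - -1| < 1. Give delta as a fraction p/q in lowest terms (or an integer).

Factor: |x^2 - (-1)^2| = |x - -1| * |x + -1|.
Impose |x - -1| < 1 first. Then |x + -1| = |(x - -1) + 2*(-1)| <= |x - -1| + 2*|-1| < 1 + 2 = 3.
So |x^2 - (-1)^2| < delta * 3.
We need delta * 3 <= 1/14, i.e. delta <= 1/14/3 = 1/42.
Since 1/42 < 1, this is tighter than 1; take delta = 1/42.
So delta = 1/42 works.

1/42


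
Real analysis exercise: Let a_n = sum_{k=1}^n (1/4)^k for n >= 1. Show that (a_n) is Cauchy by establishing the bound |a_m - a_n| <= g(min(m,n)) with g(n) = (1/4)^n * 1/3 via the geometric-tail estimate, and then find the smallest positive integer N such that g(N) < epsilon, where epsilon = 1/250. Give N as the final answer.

For m > n >= 1: |a_m - a_n| = sum_{k=n+1}^m (1/4)^k < sum_{k=n+1}^infinity (1/4)^k = (1/4)^(n+1) / (1 - 1/4) = (1/4)^n * (1/4) * (4/3) = (1/4)^n * 1/3.
So g(n) = (1/4)^n / 3. Since g(n) -> 0, (a_n) is Cauchy.
Now solve g(N) < 1/250: (1/4)^N / 3 < 1/250 <=> 4^N > 1 / (3 * 1/250) = 250/3.
Check powers of 4: 4^3 = 64 <= 250/3, 4^4 = 256 > 250/3.
So the smallest such N is 4. Check: g(4) = 1/(3 * 256) = 1/768 < 1/250.

4
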